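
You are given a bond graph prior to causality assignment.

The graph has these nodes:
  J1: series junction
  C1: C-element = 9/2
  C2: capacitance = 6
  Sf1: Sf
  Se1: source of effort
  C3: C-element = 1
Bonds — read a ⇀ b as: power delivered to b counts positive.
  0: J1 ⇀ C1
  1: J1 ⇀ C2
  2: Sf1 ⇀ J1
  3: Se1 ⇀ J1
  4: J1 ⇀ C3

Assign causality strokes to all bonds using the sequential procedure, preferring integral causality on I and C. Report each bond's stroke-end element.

β0 →J1
β1 →J1
β2 →Sf1
β3 →J1
β4 →J1

β2 |Sf1  (Sf1 fixes flow; stroke at Sf1)
β3 |J1  (Se1: effort source, stroke at far end)
β0 |J1  (J1 flow already set via bond 2)
β1 |J1  (1-jn J1 has f-setter on 2)
β4 |J1  (common-f at J1 fixed by 2)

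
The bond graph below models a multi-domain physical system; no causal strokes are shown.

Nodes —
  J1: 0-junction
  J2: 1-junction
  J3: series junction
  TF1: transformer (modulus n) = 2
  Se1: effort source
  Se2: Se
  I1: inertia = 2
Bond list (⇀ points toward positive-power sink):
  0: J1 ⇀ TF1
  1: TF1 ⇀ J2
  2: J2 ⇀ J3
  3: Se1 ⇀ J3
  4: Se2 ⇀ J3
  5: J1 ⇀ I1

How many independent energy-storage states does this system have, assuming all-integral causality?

β3 stroke→J3  (Se1 fixes effort; stroke away)
β4 stroke→J3  (source Se2 imposes e)
β2 stroke→J2  (closing 1-jn rule on J3)
β1 stroke→TF1  (J2 needs exactly one f-in)
β0 stroke→J1  (TF1 one-in-one-out from 1)
β5 stroke→I1  (J1 effort already set via bond 0)

1  (I1 all integral)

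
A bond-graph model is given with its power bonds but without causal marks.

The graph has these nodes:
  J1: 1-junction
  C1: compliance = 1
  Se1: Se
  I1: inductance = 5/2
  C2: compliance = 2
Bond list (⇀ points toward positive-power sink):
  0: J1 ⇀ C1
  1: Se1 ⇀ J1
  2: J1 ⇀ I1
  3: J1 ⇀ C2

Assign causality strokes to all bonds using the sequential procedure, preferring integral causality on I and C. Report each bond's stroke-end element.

β0 stroke→J1
β1 stroke→J1
β2 stroke→I1
β3 stroke→J1

b1 →J1  (Se1: effort source, stroke at far end)
b0 →J1  (prefer integral on C1)
b2 →I1  (prefer integral on I1)
b3 →J1  (common-f at J1 fixed by 2)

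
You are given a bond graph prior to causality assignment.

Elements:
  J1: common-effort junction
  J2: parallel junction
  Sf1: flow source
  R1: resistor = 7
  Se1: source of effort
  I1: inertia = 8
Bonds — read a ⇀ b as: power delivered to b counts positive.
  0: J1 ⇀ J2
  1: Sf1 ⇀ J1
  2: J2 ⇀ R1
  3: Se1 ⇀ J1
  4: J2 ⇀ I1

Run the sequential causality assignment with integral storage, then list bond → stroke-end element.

#1 |Sf1  (Sf1 fixes flow; stroke at Sf1)
#3 |J1  (Se1 fixes effort; stroke away)
#0 |J2  (J1 effort already set via bond 3)
#2 |R1  (common-e at J2 fixed by 0)
#4 |I1  (J2 effort already set via bond 0)

#0 →J2
#1 →Sf1
#2 →R1
#3 →J1
#4 →I1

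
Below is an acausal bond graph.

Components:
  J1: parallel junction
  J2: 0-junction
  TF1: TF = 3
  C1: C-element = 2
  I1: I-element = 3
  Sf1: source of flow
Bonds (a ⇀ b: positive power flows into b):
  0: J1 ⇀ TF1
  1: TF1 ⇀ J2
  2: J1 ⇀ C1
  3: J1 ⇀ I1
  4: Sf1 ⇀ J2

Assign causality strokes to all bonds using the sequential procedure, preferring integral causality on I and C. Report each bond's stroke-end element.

β4 stroke at Sf1  (Sf1 (Sf) sets flow on bond)
β1 stroke at J2  (closing 0-jn rule on J2)
β0 stroke at TF1  (through TF1, causality passes straight; one stroke at TF1)
β2 stroke at J1  (C1 integral (e out))
β3 stroke at I1  (J1 effort already set via bond 2)

#0 →TF1
#1 →J2
#2 →J1
#3 →I1
#4 →Sf1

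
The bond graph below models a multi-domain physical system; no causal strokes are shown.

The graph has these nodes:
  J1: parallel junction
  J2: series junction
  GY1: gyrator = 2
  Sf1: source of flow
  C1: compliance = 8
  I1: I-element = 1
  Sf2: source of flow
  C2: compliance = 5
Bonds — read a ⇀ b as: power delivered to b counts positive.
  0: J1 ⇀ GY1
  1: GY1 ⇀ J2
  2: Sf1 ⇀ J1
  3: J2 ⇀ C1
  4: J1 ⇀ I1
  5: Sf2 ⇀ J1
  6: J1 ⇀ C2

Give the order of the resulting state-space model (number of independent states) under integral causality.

bond 2 stroke→Sf1  (Sf1 fixes flow; stroke at Sf1)
bond 5 stroke→Sf2  (Sf2 fixes flow; stroke at Sf2)
bond 3 stroke→J2  (prefer integral on C1)
bond 1 stroke→GY1  (J2 needs exactly one f-in)
bond 0 stroke→GY1  (GY GY1: same side as bond 1)
bond 4 stroke→I1  (I1: I, integral causality)
bond 6 stroke→J1  (closing 0-jn rule on J1)

3  (C1, C2, I1 all integral)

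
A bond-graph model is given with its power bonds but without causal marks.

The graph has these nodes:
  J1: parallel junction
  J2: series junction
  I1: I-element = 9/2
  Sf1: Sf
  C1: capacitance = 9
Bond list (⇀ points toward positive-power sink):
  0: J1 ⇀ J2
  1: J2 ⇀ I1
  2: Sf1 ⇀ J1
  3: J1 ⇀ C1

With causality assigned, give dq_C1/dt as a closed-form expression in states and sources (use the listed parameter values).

dq_C1/dt = F_Sf1 - 2*p_I1/9

b2 |Sf1  (source Sf1 imposes f)
b1 |I1  (I1 integral (f out))
b0 |J2  (common-f at J2 fixed by 1)
b3 |J1  (J1 needs exactly one e-in)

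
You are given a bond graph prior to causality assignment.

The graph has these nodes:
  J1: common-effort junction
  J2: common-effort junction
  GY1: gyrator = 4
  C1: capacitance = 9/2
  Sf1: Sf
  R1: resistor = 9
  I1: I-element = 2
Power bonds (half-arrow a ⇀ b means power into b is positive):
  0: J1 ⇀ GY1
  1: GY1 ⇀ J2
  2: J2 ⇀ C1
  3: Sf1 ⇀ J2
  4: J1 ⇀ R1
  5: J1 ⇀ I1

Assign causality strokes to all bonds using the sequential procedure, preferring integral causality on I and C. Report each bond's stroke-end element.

#3 stroke at Sf1  (Sf1 fixes flow; stroke at Sf1)
#2 stroke at J2  (C1 integral (e out))
#1 stroke at GY1  (common-e at J2 fixed by 2)
#0 stroke at GY1  (GY GY1: same side as bond 1)
#5 stroke at I1  (I1: I, integral causality)
#4 stroke at J1  (J1: last free bond brings effort in)

#0 |GY1
#1 |GY1
#2 |J2
#3 |Sf1
#4 |J1
#5 |I1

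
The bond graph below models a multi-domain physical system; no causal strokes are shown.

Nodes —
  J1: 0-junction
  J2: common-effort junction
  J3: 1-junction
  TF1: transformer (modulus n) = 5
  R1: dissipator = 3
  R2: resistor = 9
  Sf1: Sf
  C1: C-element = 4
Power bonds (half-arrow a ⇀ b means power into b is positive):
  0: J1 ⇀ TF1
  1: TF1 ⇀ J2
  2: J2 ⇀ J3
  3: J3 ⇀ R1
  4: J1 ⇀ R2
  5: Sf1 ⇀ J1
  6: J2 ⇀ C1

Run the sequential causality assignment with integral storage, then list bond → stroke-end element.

bond 0 stroke→J1
bond 1 stroke→TF1
bond 2 stroke→J3
bond 3 stroke→R1
bond 4 stroke→R2
bond 5 stroke→Sf1
bond 6 stroke→J2

bond 5 stroke at Sf1  (Sf1: flow source, stroke at near end)
bond 6 stroke at J2  (C1: C, integral causality)
bond 1 stroke at TF1  (J2: bond 6 brought effort, rest push out)
bond 2 stroke at J3  (0-jn J2 has e-setter on 6)
bond 3 stroke at R1  (closing 1-jn rule on J3)
bond 0 stroke at J1  (TF1: transformer flips bond 1)
bond 4 stroke at R2  (J1 effort already set via bond 0)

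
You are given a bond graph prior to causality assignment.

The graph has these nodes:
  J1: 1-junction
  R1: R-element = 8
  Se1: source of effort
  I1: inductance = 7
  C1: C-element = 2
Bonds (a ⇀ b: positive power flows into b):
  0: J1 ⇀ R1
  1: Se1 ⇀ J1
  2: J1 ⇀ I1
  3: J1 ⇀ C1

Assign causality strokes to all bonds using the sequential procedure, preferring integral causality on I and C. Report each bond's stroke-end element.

#0 |J1
#1 |J1
#2 |I1
#3 |J1

b1 |J1  (Se1 (Se) sets effort on bond)
b2 |I1  (I1 outputs flow p/I1)
b0 |J1  (J1 flow already set via bond 2)
b3 |J1  (1-jn J1 has f-setter on 2)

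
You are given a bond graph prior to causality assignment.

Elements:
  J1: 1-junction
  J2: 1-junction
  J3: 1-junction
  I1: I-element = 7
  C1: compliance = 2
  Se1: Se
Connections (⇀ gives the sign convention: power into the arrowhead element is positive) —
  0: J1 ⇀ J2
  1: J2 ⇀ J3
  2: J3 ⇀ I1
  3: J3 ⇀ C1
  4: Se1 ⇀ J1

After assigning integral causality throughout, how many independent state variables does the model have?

2  (C1, I1 all integral)

b4 stroke→J1  (Se1 fixes effort; stroke away)
b0 stroke→J2  (J1 needs exactly one f-in)
b1 stroke→J3  (J2 needs exactly one f-in)
b2 stroke→I1  (I1 integral (f out))
b3 stroke→J3  (common-f at J3 fixed by 2)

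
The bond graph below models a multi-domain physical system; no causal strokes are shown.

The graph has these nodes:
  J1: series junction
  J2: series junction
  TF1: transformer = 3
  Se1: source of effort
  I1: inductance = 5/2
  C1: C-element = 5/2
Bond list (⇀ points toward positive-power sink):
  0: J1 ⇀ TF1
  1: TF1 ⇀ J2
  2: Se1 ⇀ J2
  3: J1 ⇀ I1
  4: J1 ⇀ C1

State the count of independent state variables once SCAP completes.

bond 2 stroke→J2  (source Se1 imposes e)
bond 1 stroke→TF1  (J2: last free bond brings flow in)
bond 0 stroke→J1  (through TF1, causality passes straight; one stroke at TF1)
bond 3 stroke→I1  (prefer integral on I1)
bond 4 stroke→J1  (common-f at J1 fixed by 3)

2  (C1, I1 all integral)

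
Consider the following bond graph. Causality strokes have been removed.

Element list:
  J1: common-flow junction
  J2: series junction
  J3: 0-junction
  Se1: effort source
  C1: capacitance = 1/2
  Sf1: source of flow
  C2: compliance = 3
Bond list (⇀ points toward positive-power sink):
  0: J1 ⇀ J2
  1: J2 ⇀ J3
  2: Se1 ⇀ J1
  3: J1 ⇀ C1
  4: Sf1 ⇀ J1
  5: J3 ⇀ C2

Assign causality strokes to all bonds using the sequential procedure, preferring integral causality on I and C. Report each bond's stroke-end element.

b2 →J1  (Se1 (Se) sets effort on bond)
b4 →Sf1  (source Sf1 imposes f)
b0 →J1  (1-jn J1 has f-setter on 4)
b3 →J1  (common-f at J1 fixed by 4)
b1 →J2  (1-jn J2 has f-setter on 0)
b5 →J3  (only one effort-in slot at J3)

β0 stroke→J1
β1 stroke→J2
β2 stroke→J1
β3 stroke→J1
β4 stroke→Sf1
β5 stroke→J3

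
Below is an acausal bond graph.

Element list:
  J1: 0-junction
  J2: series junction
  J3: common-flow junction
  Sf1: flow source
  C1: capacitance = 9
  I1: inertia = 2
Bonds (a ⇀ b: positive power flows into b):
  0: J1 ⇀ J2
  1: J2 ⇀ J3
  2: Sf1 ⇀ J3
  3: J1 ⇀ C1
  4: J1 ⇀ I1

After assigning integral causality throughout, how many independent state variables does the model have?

2  (C1, I1 all integral)

#2 |Sf1  (source Sf1 imposes f)
#1 |J3  (1-jn J3 has f-setter on 2)
#0 |J2  (J2 flow already set via bond 1)
#3 |J1  (C1: C, integral causality)
#4 |I1  (J1 effort already set via bond 3)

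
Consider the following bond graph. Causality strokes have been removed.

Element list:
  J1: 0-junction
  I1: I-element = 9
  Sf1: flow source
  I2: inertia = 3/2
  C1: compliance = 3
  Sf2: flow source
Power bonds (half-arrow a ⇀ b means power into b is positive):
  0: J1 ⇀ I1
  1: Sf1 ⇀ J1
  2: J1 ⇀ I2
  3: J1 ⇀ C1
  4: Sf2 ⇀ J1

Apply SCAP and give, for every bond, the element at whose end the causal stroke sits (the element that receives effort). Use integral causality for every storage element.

β0 stroke→I1
β1 stroke→Sf1
β2 stroke→I2
β3 stroke→J1
β4 stroke→Sf2

bond 1 stroke at Sf1  (source Sf1 imposes f)
bond 4 stroke at Sf2  (Sf2: flow source, stroke at near end)
bond 0 stroke at I1  (I1 integral (f out))
bond 2 stroke at I2  (prefer integral on I2)
bond 3 stroke at J1  (closing 0-jn rule on J1)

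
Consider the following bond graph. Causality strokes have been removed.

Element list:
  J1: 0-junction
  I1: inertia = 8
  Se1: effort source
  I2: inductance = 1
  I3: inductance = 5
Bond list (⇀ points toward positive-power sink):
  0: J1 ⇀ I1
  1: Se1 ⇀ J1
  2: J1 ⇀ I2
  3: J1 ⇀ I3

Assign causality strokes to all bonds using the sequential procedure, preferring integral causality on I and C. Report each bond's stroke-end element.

bond 0 →I1
bond 1 →J1
bond 2 →I2
bond 3 →I3

β1 →J1  (Se1 (Se) sets effort on bond)
β0 →I1  (0-jn J1 has e-setter on 1)
β2 →I2  (J1: bond 1 brought effort, rest push out)
β3 →I3  (J1 effort already set via bond 1)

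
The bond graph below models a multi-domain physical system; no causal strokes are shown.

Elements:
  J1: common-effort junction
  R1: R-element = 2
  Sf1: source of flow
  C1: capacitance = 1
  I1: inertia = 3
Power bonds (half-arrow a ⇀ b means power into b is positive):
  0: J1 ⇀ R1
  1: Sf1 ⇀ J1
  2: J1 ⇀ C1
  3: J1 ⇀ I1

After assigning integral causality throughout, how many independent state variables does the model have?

β1 |Sf1  (Sf1 (Sf) sets flow on bond)
β2 |J1  (prefer integral on C1)
β0 |R1  (0-jn J1 has e-setter on 2)
β3 |I1  (0-jn J1 has e-setter on 2)

2  (C1, I1 all integral)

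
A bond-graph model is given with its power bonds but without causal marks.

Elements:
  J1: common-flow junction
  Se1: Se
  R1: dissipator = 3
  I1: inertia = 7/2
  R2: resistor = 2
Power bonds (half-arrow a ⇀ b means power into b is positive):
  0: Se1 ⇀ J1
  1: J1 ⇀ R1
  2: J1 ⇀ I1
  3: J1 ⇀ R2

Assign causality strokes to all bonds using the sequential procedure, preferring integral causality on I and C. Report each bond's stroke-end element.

bond 0 stroke at J1
bond 1 stroke at J1
bond 2 stroke at I1
bond 3 stroke at J1

bond 0 stroke at J1  (Se1: effort source, stroke at far end)
bond 2 stroke at I1  (I1 outputs flow p/I1)
bond 1 stroke at J1  (J1: bond 2 brought flow, rest push out)
bond 3 stroke at J1  (J1 flow already set via bond 2)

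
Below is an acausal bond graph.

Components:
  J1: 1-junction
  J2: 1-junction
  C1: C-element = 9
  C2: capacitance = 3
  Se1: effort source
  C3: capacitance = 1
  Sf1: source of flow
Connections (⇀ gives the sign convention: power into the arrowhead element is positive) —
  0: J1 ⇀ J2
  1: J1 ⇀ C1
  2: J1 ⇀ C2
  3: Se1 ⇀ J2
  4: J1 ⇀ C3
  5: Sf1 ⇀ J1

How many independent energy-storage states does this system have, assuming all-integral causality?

β3 →J2  (source Se1 imposes e)
β5 →Sf1  (source Sf1 imposes f)
β0 →J1  (1-jn J1 has f-setter on 5)
β1 →J1  (common-f at J1 fixed by 5)
β2 →J1  (J1: bond 5 brought flow, rest push out)
β4 →J1  (J1 flow already set via bond 5)

3  (C1, C2, C3 all integral)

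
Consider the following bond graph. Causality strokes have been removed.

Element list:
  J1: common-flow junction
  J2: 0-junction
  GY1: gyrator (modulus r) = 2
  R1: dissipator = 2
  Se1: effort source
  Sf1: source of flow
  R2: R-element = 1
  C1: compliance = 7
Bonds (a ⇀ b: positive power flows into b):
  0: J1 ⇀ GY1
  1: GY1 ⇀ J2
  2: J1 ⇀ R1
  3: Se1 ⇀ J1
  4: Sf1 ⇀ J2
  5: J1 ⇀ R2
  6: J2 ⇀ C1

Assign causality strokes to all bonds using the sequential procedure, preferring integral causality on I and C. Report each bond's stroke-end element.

b3 stroke at J1  (Se1: effort source, stroke at far end)
b4 stroke at Sf1  (source Sf1 imposes f)
b6 stroke at J2  (C1 outputs effort q/C1)
b1 stroke at GY1  (J2 effort already set via bond 6)
b0 stroke at GY1  (through GY1, causality inverts; strokes same side of GY1)
b2 stroke at J1  (1-jn J1 has f-setter on 0)
b5 stroke at J1  (J1 flow already set via bond 0)

β0 stroke at GY1
β1 stroke at GY1
β2 stroke at J1
β3 stroke at J1
β4 stroke at Sf1
β5 stroke at J1
β6 stroke at J2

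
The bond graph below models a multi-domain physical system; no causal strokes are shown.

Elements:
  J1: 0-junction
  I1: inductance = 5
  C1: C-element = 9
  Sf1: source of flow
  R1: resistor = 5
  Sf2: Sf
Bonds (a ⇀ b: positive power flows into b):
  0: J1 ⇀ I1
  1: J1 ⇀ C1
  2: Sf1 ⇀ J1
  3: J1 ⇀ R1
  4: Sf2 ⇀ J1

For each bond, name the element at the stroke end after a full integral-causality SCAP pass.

b2 |Sf1  (Sf1 fixes flow; stroke at Sf1)
b4 |Sf2  (Sf2 fixes flow; stroke at Sf2)
b0 |I1  (I1 outputs flow p/I1)
b1 |J1  (prefer integral on C1)
b3 |R1  (0-jn J1 has e-setter on 1)

#0 →I1
#1 →J1
#2 →Sf1
#3 →R1
#4 →Sf2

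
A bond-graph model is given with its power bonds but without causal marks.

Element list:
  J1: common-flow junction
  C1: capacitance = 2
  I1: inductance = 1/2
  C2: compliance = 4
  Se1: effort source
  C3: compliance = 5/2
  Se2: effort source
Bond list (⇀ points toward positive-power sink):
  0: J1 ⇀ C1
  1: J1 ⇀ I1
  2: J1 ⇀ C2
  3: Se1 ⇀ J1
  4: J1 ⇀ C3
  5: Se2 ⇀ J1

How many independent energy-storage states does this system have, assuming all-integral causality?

b3 →J1  (Se1: effort source, stroke at far end)
b5 →J1  (Se2 fixes effort; stroke away)
b0 →J1  (C1 outputs effort q/C1)
b1 →I1  (I1 integral (f out))
b2 →J1  (J1: bond 1 brought flow, rest push out)
b4 →J1  (1-jn J1 has f-setter on 1)

4  (C1, C2, C3, I1 all integral)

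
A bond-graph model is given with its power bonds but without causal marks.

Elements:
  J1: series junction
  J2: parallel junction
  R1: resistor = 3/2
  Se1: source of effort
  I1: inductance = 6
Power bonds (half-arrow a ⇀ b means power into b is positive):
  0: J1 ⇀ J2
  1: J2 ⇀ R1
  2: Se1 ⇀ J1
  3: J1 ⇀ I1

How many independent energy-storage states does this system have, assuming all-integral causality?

1  (I1 all integral)

β2 →J1  (Se1 fixes effort; stroke away)
β3 →I1  (I1 outputs flow p/I1)
β0 →J1  (common-f at J1 fixed by 3)
β1 →J2  (only one effort-in slot at J2)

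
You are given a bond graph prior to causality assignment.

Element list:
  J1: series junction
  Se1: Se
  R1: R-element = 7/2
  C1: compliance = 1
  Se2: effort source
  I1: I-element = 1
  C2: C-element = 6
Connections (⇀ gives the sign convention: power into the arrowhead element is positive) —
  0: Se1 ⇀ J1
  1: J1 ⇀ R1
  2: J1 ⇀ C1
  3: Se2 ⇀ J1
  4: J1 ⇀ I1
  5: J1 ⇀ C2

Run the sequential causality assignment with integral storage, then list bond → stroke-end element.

bond 0 |J1  (source Se1 imposes e)
bond 3 |J1  (source Se2 imposes e)
bond 2 |J1  (C1 integral (e out))
bond 4 |I1  (I1: I, integral causality)
bond 1 |J1  (J1 flow already set via bond 4)
bond 5 |J1  (1-jn J1 has f-setter on 4)

β0 stroke at J1
β1 stroke at J1
β2 stroke at J1
β3 stroke at J1
β4 stroke at I1
β5 stroke at J1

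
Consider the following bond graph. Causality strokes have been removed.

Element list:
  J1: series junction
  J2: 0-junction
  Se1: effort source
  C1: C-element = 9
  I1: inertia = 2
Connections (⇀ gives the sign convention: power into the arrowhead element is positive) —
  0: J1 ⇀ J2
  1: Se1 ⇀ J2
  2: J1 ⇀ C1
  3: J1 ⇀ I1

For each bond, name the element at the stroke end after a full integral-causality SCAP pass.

b0 stroke at J1
b1 stroke at J2
b2 stroke at J1
b3 stroke at I1

bond 1 |J2  (Se1 (Se) sets effort on bond)
bond 0 |J1  (J2 effort already set via bond 1)
bond 2 |J1  (prefer integral on C1)
bond 3 |I1  (J1 needs exactly one f-in)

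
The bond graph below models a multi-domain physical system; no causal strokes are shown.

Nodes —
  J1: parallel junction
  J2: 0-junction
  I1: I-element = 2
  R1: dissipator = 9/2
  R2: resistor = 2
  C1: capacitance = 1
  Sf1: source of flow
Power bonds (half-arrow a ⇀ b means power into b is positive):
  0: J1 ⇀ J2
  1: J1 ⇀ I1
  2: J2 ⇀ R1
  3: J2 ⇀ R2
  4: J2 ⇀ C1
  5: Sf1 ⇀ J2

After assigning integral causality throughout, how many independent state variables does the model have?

β5 |Sf1  (Sf1: flow source, stroke at near end)
β1 |I1  (I1 integral (f out))
β0 |J1  (closing 0-jn rule on J1)
β4 |J2  (C1 integral (e out))
β2 |R1  (0-jn J2 has e-setter on 4)
β3 |R2  (common-e at J2 fixed by 4)

2  (C1, I1 all integral)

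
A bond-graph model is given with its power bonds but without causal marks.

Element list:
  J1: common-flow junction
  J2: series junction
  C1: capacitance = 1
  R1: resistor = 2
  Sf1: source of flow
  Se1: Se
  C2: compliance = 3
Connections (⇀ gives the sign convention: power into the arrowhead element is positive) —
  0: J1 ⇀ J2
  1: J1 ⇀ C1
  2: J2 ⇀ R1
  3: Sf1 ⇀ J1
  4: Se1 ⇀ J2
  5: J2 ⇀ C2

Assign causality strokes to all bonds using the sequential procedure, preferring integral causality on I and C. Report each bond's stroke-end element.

bond 3 |Sf1  (Sf1 fixes flow; stroke at Sf1)
bond 4 |J2  (Se1 fixes effort; stroke away)
bond 0 |J1  (J1: bond 3 brought flow, rest push out)
bond 1 |J1  (J1: bond 3 brought flow, rest push out)
bond 2 |J2  (common-f at J2 fixed by 0)
bond 5 |J2  (J2 flow already set via bond 0)

bond 0 stroke→J1
bond 1 stroke→J1
bond 2 stroke→J2
bond 3 stroke→Sf1
bond 4 stroke→J2
bond 5 stroke→J2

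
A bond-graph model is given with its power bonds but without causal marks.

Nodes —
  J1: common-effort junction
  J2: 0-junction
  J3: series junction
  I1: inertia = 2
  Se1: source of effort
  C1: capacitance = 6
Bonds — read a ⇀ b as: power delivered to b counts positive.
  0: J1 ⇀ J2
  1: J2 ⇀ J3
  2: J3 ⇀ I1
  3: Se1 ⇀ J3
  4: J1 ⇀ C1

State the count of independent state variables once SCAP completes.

2  (C1, I1 all integral)

bond 3 stroke at J3  (source Se1 imposes e)
bond 2 stroke at I1  (prefer integral on I1)
bond 1 stroke at J3  (1-jn J3 has f-setter on 2)
bond 0 stroke at J2  (only one effort-in slot at J2)
bond 4 stroke at J1  (closing 0-jn rule on J1)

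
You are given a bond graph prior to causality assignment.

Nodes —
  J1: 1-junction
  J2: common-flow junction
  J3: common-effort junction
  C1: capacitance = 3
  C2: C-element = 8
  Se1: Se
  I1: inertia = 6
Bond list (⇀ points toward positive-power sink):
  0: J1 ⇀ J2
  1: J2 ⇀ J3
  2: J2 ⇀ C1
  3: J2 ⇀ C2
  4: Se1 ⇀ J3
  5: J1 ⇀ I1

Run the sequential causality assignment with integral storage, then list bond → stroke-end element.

#4 stroke at J3  (Se1 (Se) sets effort on bond)
#1 stroke at J2  (common-e at J3 fixed by 4)
#2 stroke at J2  (C1: C, integral causality)
#3 stroke at J2  (C2: C, integral causality)
#0 stroke at J1  (closing 1-jn rule on J2)
#5 stroke at I1  (J1 needs exactly one f-in)

#0 →J1
#1 →J2
#2 →J2
#3 →J2
#4 →J3
#5 →I1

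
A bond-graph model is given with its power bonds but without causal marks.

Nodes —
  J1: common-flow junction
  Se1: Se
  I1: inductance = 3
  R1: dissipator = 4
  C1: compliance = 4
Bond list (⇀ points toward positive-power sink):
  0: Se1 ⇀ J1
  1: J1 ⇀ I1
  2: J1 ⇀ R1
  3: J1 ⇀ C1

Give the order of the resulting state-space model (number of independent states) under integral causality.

β0 →J1  (Se1: effort source, stroke at far end)
β1 →I1  (I1 outputs flow p/I1)
β2 →J1  (common-f at J1 fixed by 1)
β3 →J1  (1-jn J1 has f-setter on 1)

2  (C1, I1 all integral)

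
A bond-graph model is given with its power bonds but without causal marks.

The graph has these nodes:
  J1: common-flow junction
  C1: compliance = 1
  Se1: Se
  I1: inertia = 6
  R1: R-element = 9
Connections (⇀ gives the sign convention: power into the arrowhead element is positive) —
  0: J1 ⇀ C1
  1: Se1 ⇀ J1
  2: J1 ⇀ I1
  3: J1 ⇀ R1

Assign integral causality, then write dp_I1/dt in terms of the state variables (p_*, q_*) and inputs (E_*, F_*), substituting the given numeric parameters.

#1 stroke at J1  (source Se1 imposes e)
#0 stroke at J1  (prefer integral on C1)
#2 stroke at I1  (I1 integral (f out))
#3 stroke at J1  (J1: bond 2 brought flow, rest push out)

dp_I1/dt = E_Se1 - 3*p_I1/2 - q_C1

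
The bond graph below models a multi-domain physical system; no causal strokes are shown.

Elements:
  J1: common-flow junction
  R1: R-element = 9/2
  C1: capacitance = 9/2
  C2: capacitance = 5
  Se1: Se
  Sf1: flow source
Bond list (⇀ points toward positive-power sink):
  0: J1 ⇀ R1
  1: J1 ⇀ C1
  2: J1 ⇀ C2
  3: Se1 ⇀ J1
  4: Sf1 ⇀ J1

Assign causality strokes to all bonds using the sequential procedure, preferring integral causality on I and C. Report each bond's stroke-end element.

b0 →J1
b1 →J1
b2 →J1
b3 →J1
b4 →Sf1

β3 stroke at J1  (Se1: effort source, stroke at far end)
β4 stroke at Sf1  (Sf1 (Sf) sets flow on bond)
β0 stroke at J1  (J1: bond 4 brought flow, rest push out)
β1 stroke at J1  (J1: bond 4 brought flow, rest push out)
β2 stroke at J1  (J1 flow already set via bond 4)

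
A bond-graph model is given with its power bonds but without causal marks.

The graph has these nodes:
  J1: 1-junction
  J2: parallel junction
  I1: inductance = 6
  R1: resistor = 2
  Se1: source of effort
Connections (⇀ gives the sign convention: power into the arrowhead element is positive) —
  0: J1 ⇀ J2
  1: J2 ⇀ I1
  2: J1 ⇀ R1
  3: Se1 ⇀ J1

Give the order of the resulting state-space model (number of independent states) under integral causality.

β3 stroke at J1  (Se1: effort source, stroke at far end)
β1 stroke at I1  (I1 outputs flow p/I1)
β0 stroke at J2  (J2: last free bond brings effort in)
β2 stroke at J1  (1-jn J1 has f-setter on 0)

1  (I1 all integral)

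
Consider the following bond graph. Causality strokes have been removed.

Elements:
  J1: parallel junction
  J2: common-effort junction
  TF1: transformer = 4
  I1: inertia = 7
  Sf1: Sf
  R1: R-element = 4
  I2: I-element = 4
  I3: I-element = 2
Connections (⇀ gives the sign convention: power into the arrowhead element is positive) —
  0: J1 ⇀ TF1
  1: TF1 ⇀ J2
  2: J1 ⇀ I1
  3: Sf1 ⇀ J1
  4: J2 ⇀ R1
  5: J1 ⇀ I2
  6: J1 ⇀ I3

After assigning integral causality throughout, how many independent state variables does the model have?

3  (I1, I2, I3 all integral)

#3 →Sf1  (Sf1 (Sf) sets flow on bond)
#2 →I1  (I1 integral (f out))
#5 →I2  (I2 integral (f out))
#6 →I3  (I3 integral (f out))
#0 →J1  (J1: last free bond brings effort in)
#1 →TF1  (TF1 one-in-one-out from 0)
#4 →J2  (J2: last free bond brings effort in)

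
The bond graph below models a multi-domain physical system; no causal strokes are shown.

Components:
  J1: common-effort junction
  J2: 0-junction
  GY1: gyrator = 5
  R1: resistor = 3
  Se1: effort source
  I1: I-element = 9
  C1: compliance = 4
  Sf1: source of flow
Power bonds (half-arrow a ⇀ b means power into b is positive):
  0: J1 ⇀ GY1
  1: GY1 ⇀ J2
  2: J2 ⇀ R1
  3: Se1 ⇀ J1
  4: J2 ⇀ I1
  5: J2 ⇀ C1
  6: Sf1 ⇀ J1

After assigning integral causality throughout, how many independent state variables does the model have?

2  (C1, I1 all integral)

β3 |J1  (source Se1 imposes e)
β6 |Sf1  (Sf1 (Sf) sets flow on bond)
β0 |GY1  (J1 effort already set via bond 3)
β1 |GY1  (GY1: gyrator matches bond 0)
β4 |I1  (I1 outputs flow p/I1)
β5 |J2  (prefer integral on C1)
β2 |R1  (0-jn J2 has e-setter on 5)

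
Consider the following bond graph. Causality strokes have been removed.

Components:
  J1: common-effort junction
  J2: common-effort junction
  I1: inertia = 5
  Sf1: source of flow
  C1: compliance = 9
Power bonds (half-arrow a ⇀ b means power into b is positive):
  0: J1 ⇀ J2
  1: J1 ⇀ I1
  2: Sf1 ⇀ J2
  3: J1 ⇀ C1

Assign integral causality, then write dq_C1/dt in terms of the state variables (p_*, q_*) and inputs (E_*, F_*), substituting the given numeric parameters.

#2 stroke→Sf1  (source Sf1 imposes f)
#0 stroke→J2  (J2 needs exactly one e-in)
#1 stroke→I1  (I1 outputs flow p/I1)
#3 stroke→J1  (J1 needs exactly one e-in)

dq_C1/dt = F_Sf1 - p_I1/5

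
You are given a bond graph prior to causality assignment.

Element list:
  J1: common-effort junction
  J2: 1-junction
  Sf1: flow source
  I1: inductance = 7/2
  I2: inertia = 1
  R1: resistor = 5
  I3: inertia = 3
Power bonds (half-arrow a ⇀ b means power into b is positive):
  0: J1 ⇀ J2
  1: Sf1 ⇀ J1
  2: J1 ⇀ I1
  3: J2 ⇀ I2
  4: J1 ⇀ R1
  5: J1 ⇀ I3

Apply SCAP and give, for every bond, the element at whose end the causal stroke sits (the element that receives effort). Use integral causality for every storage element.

bond 0 |J2
bond 1 |Sf1
bond 2 |I1
bond 3 |I2
bond 4 |J1
bond 5 |I3

bond 1 |Sf1  (Sf1 (Sf) sets flow on bond)
bond 2 |I1  (I1 outputs flow p/I1)
bond 3 |I2  (I2 outputs flow p/I2)
bond 0 |J2  (J2: bond 3 brought flow, rest push out)
bond 5 |I3  (I3 integral (f out))
bond 4 |J1  (J1 needs exactly one e-in)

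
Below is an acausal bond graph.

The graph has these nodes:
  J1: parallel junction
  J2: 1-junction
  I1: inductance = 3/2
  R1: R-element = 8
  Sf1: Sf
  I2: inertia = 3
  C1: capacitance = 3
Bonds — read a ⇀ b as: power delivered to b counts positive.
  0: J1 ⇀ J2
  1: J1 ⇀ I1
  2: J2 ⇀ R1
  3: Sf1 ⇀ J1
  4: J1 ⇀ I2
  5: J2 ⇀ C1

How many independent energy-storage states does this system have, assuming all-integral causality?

3  (C1, I1, I2 all integral)

b3 →Sf1  (Sf1 (Sf) sets flow on bond)
b1 →I1  (I1: I, integral causality)
b4 →I2  (I2 integral (f out))
b0 →J1  (J1 needs exactly one e-in)
b2 →J2  (J2 flow already set via bond 0)
b5 →J2  (J2: bond 0 brought flow, rest push out)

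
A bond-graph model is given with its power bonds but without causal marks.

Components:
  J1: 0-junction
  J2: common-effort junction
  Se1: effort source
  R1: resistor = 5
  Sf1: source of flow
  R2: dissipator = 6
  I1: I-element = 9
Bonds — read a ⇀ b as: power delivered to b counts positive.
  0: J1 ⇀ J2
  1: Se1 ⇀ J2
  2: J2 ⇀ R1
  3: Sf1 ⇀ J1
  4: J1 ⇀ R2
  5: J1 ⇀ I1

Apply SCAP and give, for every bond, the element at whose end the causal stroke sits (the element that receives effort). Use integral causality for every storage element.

b1 |J2  (Se1 (Se) sets effort on bond)
b3 |Sf1  (source Sf1 imposes f)
b0 |J1  (J2 effort already set via bond 1)
b2 |R1  (J2: bond 1 brought effort, rest push out)
b4 |R2  (J1: bond 0 brought effort, rest push out)
b5 |I1  (common-e at J1 fixed by 0)

b0 |J1
b1 |J2
b2 |R1
b3 |Sf1
b4 |R2
b5 |I1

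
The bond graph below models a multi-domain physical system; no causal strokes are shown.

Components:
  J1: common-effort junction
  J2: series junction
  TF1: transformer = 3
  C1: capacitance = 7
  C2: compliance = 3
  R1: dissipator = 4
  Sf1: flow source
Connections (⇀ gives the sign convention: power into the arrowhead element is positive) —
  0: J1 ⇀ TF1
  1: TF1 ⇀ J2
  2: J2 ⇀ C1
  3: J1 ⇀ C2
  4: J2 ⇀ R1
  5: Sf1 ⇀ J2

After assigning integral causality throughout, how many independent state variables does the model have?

2  (C1, C2 all integral)

b5 →Sf1  (Sf1 fixes flow; stroke at Sf1)
b1 →J2  (1-jn J2 has f-setter on 5)
b2 →J2  (common-f at J2 fixed by 5)
b4 →J2  (common-f at J2 fixed by 5)
b0 →TF1  (TF1: transformer flips bond 1)
b3 →J1  (only one effort-in slot at J1)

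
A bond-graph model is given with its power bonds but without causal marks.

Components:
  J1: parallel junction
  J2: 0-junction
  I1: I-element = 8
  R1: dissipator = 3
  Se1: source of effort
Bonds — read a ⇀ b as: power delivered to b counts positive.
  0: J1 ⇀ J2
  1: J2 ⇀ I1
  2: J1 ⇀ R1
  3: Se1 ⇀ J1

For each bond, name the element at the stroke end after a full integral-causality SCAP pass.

b0 stroke at J2
b1 stroke at I1
b2 stroke at R1
b3 stroke at J1

b3 stroke→J1  (Se1 (Se) sets effort on bond)
b0 stroke→J2  (0-jn J1 has e-setter on 3)
b2 stroke→R1  (0-jn J1 has e-setter on 3)
b1 stroke→I1  (J2 effort already set via bond 0)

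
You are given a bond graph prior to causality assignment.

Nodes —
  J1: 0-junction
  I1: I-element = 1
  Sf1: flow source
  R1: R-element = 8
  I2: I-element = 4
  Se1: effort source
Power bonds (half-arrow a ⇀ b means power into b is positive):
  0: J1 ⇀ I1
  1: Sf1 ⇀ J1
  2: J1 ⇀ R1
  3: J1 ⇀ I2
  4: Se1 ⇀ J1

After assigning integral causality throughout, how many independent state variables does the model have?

2  (I1, I2 all integral)

b1 stroke at Sf1  (Sf1 fixes flow; stroke at Sf1)
b4 stroke at J1  (Se1 fixes effort; stroke away)
b0 stroke at I1  (common-e at J1 fixed by 4)
b2 stroke at R1  (J1: bond 4 brought effort, rest push out)
b3 stroke at I2  (J1: bond 4 brought effort, rest push out)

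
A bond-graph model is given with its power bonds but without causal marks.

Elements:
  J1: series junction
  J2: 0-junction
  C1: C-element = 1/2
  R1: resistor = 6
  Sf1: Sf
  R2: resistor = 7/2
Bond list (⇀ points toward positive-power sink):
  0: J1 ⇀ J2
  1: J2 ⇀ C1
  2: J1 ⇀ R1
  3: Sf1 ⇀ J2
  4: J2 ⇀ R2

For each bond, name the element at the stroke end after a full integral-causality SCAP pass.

b0 |J1
b1 |J2
b2 |R1
b3 |Sf1
b4 |R2

b3 stroke→Sf1  (source Sf1 imposes f)
b1 stroke→J2  (C1 outputs effort q/C1)
b0 stroke→J1  (J2 effort already set via bond 1)
b4 stroke→R2  (0-jn J2 has e-setter on 1)
b2 stroke→R1  (J1 needs exactly one f-in)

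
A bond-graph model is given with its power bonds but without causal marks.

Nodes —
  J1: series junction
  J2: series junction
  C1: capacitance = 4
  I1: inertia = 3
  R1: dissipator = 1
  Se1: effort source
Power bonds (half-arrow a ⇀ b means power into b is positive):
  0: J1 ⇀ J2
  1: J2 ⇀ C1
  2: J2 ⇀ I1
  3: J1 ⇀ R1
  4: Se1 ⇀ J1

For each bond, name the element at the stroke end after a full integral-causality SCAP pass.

#4 →J1  (source Se1 imposes e)
#1 →J2  (C1: C, integral causality)
#2 →I1  (I1 outputs flow p/I1)
#0 →J2  (1-jn J2 has f-setter on 2)
#3 →J1  (J1: bond 0 brought flow, rest push out)

bond 0 |J2
bond 1 |J2
bond 2 |I1
bond 3 |J1
bond 4 |J1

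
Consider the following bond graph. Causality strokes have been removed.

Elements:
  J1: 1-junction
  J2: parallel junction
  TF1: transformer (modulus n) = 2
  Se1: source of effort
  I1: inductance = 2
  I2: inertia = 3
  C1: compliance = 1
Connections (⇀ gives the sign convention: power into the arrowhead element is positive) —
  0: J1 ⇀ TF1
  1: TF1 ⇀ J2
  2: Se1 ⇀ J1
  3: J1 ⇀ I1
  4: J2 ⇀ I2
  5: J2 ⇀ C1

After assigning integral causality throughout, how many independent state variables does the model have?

3  (C1, I1, I2 all integral)

b2 →J1  (Se1 fixes effort; stroke away)
b3 →I1  (I1: I, integral causality)
b0 →J1  (J1 flow already set via bond 3)
b1 →TF1  (TF1: transformer flips bond 0)
b4 →I2  (prefer integral on I2)
b5 →J2  (closing 0-jn rule on J2)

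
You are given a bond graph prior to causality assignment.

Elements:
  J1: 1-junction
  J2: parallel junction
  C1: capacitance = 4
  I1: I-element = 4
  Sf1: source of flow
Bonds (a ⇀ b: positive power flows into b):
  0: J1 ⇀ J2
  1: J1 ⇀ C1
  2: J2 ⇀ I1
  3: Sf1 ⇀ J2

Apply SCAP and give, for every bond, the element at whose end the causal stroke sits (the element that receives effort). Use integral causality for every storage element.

β3 |Sf1  (source Sf1 imposes f)
β1 |J1  (C1 integral (e out))
β0 |J2  (only one flow-in slot at J1)
β2 |I1  (J2 effort already set via bond 0)

b0 stroke at J2
b1 stroke at J1
b2 stroke at I1
b3 stroke at Sf1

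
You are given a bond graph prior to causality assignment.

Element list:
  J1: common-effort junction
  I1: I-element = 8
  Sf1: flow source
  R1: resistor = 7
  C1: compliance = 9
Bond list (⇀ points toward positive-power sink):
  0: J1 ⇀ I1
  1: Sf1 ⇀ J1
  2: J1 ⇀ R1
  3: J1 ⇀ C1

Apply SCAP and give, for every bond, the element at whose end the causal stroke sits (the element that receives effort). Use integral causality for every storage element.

bond 0 stroke at I1
bond 1 stroke at Sf1
bond 2 stroke at R1
bond 3 stroke at J1

b1 stroke at Sf1  (Sf1 fixes flow; stroke at Sf1)
b0 stroke at I1  (I1: I, integral causality)
b3 stroke at J1  (C1: C, integral causality)
b2 stroke at R1  (0-jn J1 has e-setter on 3)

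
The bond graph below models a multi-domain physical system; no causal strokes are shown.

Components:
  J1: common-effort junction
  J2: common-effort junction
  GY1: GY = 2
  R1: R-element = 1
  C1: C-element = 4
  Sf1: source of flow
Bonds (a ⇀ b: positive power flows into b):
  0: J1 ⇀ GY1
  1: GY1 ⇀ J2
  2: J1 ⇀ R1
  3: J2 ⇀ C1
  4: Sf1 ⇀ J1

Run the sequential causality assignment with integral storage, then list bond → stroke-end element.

bond 4 |Sf1  (source Sf1 imposes f)
bond 3 |J2  (C1 outputs effort q/C1)
bond 1 |GY1  (J2: bond 3 brought effort, rest push out)
bond 0 |GY1  (GY1: gyrator matches bond 1)
bond 2 |J1  (closing 0-jn rule on J1)

#0 stroke→GY1
#1 stroke→GY1
#2 stroke→J1
#3 stroke→J2
#4 stroke→Sf1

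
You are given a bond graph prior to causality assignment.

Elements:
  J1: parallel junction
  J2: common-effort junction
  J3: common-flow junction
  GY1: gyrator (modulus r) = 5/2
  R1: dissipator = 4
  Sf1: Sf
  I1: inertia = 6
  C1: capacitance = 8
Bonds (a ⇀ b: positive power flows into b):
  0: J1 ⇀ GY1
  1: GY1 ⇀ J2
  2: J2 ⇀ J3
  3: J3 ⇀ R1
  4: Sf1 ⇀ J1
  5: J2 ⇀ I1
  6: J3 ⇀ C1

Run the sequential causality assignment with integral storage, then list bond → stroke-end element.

bond 0 stroke at J1
bond 1 stroke at J2
bond 2 stroke at J3
bond 3 stroke at R1
bond 4 stroke at Sf1
bond 5 stroke at I1
bond 6 stroke at J3

#4 →Sf1  (source Sf1 imposes f)
#0 →J1  (J1: last free bond brings effort in)
#1 →J2  (GY GY1: same side as bond 0)
#2 →J3  (J2: bond 1 brought effort, rest push out)
#5 →I1  (J2: bond 1 brought effort, rest push out)
#6 →J3  (C1 outputs effort q/C1)
#3 →R1  (only one flow-in slot at J3)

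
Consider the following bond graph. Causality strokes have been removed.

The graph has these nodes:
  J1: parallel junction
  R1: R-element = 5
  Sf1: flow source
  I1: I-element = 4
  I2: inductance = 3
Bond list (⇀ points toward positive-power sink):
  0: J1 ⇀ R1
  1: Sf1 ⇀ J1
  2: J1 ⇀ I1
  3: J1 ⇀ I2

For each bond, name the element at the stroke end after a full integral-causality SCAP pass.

#0 →J1
#1 →Sf1
#2 →I1
#3 →I2

bond 1 →Sf1  (source Sf1 imposes f)
bond 2 →I1  (I1 integral (f out))
bond 3 →I2  (I2 integral (f out))
bond 0 →J1  (closing 0-jn rule on J1)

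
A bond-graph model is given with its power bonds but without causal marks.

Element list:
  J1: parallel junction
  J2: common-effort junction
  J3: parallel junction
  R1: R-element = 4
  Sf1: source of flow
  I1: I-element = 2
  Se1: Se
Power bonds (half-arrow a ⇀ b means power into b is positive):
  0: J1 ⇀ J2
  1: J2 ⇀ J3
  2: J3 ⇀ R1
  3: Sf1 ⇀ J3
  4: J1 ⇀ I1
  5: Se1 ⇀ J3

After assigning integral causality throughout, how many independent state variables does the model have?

1  (I1 all integral)

β3 stroke at Sf1  (Sf1 fixes flow; stroke at Sf1)
β5 stroke at J3  (source Se1 imposes e)
β1 stroke at J2  (J3: bond 5 brought effort, rest push out)
β2 stroke at R1  (J3 effort already set via bond 5)
β0 stroke at J1  (J2 effort already set via bond 1)
β4 stroke at I1  (J1: bond 0 brought effort, rest push out)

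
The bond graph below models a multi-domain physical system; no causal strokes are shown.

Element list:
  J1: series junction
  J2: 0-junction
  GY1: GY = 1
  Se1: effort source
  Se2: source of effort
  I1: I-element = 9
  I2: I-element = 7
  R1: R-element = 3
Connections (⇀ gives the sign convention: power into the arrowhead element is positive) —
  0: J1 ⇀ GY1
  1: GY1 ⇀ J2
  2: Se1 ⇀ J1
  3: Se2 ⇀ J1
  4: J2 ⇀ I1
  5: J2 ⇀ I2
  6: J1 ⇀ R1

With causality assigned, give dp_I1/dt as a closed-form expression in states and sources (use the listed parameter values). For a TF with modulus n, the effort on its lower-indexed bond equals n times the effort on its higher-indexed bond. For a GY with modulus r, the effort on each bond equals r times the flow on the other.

dp_I1/dt = E_Se1/3 + E_Se2/3 - p_I1/27 - p_I2/21

b2 stroke at J1  (Se1: effort source, stroke at far end)
b3 stroke at J1  (Se2 fixes effort; stroke away)
b4 stroke at I1  (I1: I, integral causality)
b5 stroke at I2  (prefer integral on I2)
b1 stroke at J2  (J2: last free bond brings effort in)
b0 stroke at J1  (GY1: gyrator matches bond 1)
b6 stroke at R1  (only one flow-in slot at J1)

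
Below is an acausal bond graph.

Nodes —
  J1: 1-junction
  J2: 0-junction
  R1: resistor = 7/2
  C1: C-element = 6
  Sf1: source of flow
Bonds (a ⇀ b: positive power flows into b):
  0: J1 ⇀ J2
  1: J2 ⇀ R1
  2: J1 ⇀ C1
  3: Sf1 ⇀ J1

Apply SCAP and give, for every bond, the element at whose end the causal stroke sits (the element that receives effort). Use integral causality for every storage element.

b0 stroke→J1
b1 stroke→J2
b2 stroke→J1
b3 stroke→Sf1

b3 stroke→Sf1  (source Sf1 imposes f)
b0 stroke→J1  (J1: bond 3 brought flow, rest push out)
b2 stroke→J1  (J1 flow already set via bond 3)
b1 stroke→J2  (J2 needs exactly one e-in)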